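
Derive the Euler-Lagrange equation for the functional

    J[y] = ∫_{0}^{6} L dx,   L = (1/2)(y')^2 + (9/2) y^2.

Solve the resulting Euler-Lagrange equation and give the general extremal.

The Lagrangian is L = (1/2)(y')^2 + (9/2) y^2.
∂L/∂y = 9y.
∂L/∂y' = y'.
The Euler-Lagrange equation d/dx(∂L/∂y') − ∂L/∂y = 0 becomes:
    y'' - 9 y = 0
General solution: y(x) = A e^(3x) + B e^(-3x), where A and B are arbitrary constants fixed by the endpoint conditions.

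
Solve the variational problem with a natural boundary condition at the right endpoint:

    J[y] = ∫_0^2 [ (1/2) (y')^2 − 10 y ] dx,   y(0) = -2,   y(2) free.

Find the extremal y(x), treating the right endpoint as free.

The Lagrangian L = (1/2) (y')^2 − 10 y gives
    ∂L/∂y = −10,   ∂L/∂y' = y'.
Euler-Lagrange: d/dx(y') − (−10) = 0, i.e. y'' + 10 = 0, so
    y(x) = −(10/2) x^2 + C1 x + C2.
Fixed left endpoint y(0) = -2 ⇒ C2 = -2.
The right endpoint x = 2 is free, so the natural (transversality) condition is ∂L/∂y' |_{x=2} = 0, i.e. y'(2) = 0.
Compute y'(x) = −10 x + C1, so y'(2) = −20 + C1 = 0 ⇒ C1 = 20.
Therefore the extremal is
    y(x) = −5 x^2 + 20 x − 2.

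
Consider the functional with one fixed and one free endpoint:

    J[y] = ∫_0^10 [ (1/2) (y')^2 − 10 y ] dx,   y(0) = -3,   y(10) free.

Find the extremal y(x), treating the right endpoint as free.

The Lagrangian L = (1/2) (y')^2 − 10 y gives
    ∂L/∂y = −10,   ∂L/∂y' = y'.
Euler-Lagrange: d/dx(y') − (−10) = 0, i.e. y'' + 10 = 0, so
    y(x) = −(10/2) x^2 + C1 x + C2.
Fixed left endpoint y(0) = -3 ⇒ C2 = -3.
The right endpoint x = 10 is free, so the natural (transversality) condition is ∂L/∂y' |_{x=10} = 0, i.e. y'(10) = 0.
Compute y'(x) = −10 x + C1, so y'(10) = −100 + C1 = 0 ⇒ C1 = 100.
Therefore the extremal is
    y(x) = −5 x^2 + 100 x − 3.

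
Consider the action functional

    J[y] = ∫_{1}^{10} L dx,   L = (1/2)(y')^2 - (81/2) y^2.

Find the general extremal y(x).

The Lagrangian is L = (1/2)(y')^2 - (81/2) y^2.
∂L/∂y = -81y.
∂L/∂y' = y'.
The Euler-Lagrange equation d/dx(∂L/∂y') − ∂L/∂y = 0 becomes:
    y'' + 81 y = 0
General solution: y(x) = A sin(9x) + B cos(9x), where A and B are arbitrary constants fixed by the endpoint conditions.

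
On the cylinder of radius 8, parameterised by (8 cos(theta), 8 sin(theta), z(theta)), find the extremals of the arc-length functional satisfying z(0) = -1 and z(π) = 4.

Parameterise the cylinder of radius R = 8 as
    r(θ) = (8 cos θ, 8 sin θ, z(θ)).
The arc-length element is
    ds = sqrt(64 + (dz/dθ)^2) dθ,
so the Lagrangian is L = sqrt(64 + z'^2).
L depends on z' only, not on z or θ, so ∂L/∂z = 0 and
    ∂L/∂z' = z' / sqrt(64 + z'^2).
The Euler-Lagrange equation gives
    d/dθ( z' / sqrt(64 + z'^2) ) = 0,
so z' is constant. Integrating once:
    z(θ) = a θ + b,
a helix on the cylinder (a straight line when the cylinder is unrolled). The constants a, b are determined by the endpoint conditions.
With endpoint conditions z(0) = -1 and z(π) = 4: from z(0) = b we get b = -1, and a·π + -1 = 4 gives a = 5/π, so
    z(θ) = (5/π) θ − 1.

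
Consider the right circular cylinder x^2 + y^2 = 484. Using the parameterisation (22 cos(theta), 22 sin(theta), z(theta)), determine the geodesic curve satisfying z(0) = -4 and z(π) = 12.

Parameterise the cylinder of radius R = 22 as
    r(θ) = (22 cos θ, 22 sin θ, z(θ)).
The arc-length element is
    ds = sqrt(484 + (dz/dθ)^2) dθ,
so the Lagrangian is L = sqrt(484 + z'^2).
L depends on z' only, not on z or θ, so ∂L/∂z = 0 and
    ∂L/∂z' = z' / sqrt(484 + z'^2).
The Euler-Lagrange equation gives
    d/dθ( z' / sqrt(484 + z'^2) ) = 0,
so z' is constant. Integrating once:
    z(θ) = a θ + b,
a helix on the cylinder (a straight line when the cylinder is unrolled). The constants a, b are determined by the endpoint conditions.
With endpoint conditions z(0) = -4 and z(π) = 12: from z(0) = b we get b = -4, and a·π + -4 = 12 gives a = 16/π, so
    z(θ) = (16/π) θ − 4.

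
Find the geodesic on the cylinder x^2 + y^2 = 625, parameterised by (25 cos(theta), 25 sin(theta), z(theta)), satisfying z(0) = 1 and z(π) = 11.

Parameterise the cylinder of radius R = 25 as
    r(θ) = (25 cos θ, 25 sin θ, z(θ)).
The arc-length element is
    ds = sqrt(625 + (dz/dθ)^2) dθ,
so the Lagrangian is L = sqrt(625 + z'^2).
L depends on z' only, not on z or θ, so ∂L/∂z = 0 and
    ∂L/∂z' = z' / sqrt(625 + z'^2).
The Euler-Lagrange equation gives
    d/dθ( z' / sqrt(625 + z'^2) ) = 0,
so z' is constant. Integrating once:
    z(θ) = a θ + b,
a helix on the cylinder (a straight line when the cylinder is unrolled). The constants a, b are determined by the endpoint conditions.
With endpoint conditions z(0) = 1 and z(π) = 11: from z(0) = b we get b = 1, and a·π + 1 = 11 gives a = 10/π, so
    z(θ) = (10/π) θ + 1.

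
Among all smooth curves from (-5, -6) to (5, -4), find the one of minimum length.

Arc-length functional: J[y] = ∫ sqrt(1 + (y')^2) dx.
Lagrangian L = sqrt(1 + (y')^2) has no explicit y dependence, so ∂L/∂y = 0 and the Euler-Lagrange equation gives
    d/dx( y' / sqrt(1 + (y')^2) ) = 0  ⇒  y' / sqrt(1 + (y')^2) = const.
Hence y' is constant, so y(x) is affine.
Fitting the endpoints (-5, -6) and (5, -4):
    slope m = ((-4) − (-6)) / (5 − (-5)) = 1/5,
    intercept c = (-6) − m·(-5) = -5.
Extremal: y(x) = (1/5) x - 5.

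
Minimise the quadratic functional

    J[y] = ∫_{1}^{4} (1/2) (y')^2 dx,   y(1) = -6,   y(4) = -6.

The Lagrangian is L = (1/2) (y')^2.
Compute ∂L/∂y = 0, ∂L/∂y' = y'.
The Euler-Lagrange equation d/dx(∂L/∂y') − ∂L/∂y = 0 reduces to
    y'' = 0.
Its general solution is
    y(x) = A x + B,
with A, B fixed by the endpoint conditions.
Applying the endpoint conditions y(1) = -6 and y(4) = -6: solve A·1 + B = -6 and A·4 + B = -6. Subtracting gives A(4 − 1) = -6 − -6, so A = 0, and B = -6 − A·1 = -6. Therefore
    y(x) = -6.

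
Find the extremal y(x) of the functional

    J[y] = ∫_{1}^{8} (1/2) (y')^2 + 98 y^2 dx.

The Lagrangian is L = (1/2) (y')^2 + 98 y^2.
Compute ∂L/∂y = 196y, ∂L/∂y' = y'.
The Euler-Lagrange equation d/dx(∂L/∂y') − ∂L/∂y = 0 reduces to
    y'' − 196 y = 0.
Its general solution is
    y(x) = A e^(14x) + B e^(−14x),
with A, B fixed by the endpoint conditions.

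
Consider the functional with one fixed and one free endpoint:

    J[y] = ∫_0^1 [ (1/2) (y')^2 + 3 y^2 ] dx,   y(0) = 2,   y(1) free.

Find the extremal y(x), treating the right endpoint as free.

The Lagrangian L = (1/2) (y')^2 + 3 y^2 gives
    ∂L/∂y = 6 y,   ∂L/∂y' = y'.
Euler-Lagrange: y'' − 6 y = 0.
With k = sqrt(6), the general solution is
    y(x) = A cosh(sqrt(6) x) + B sinh(sqrt(6) x).
Fixed left endpoint y(0) = 2 ⇒ A = 2.
The right endpoint x = 1 is free, so the natural (transversality) condition is ∂L/∂y' |_{x=1} = 0, i.e. y'(1) = 0.
Compute y'(x) = A k sinh(k x) + B k cosh(k x), so
    y'(1) = A k sinh(k·1) + B k cosh(k·1) = 0
    ⇒ B = −A tanh(k·1) = − 2 tanh(sqrt(6)·1).
Therefore the extremal is
    y(x) = 2 cosh(sqrt(6) x) − 2 tanh(sqrt(6)·1) sinh(sqrt(6) x).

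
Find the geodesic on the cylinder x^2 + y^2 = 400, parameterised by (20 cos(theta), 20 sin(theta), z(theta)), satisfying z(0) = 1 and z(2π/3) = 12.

Parameterise the cylinder of radius R = 20 as
    r(θ) = (20 cos θ, 20 sin θ, z(θ)).
The arc-length element is
    ds = sqrt(400 + (dz/dθ)^2) dθ,
so the Lagrangian is L = sqrt(400 + z'^2).
L depends on z' only, not on z or θ, so ∂L/∂z = 0 and
    ∂L/∂z' = z' / sqrt(400 + z'^2).
The Euler-Lagrange equation gives
    d/dθ( z' / sqrt(400 + z'^2) ) = 0,
so z' is constant. Integrating once:
    z(θ) = a θ + b,
a helix on the cylinder (a straight line when the cylinder is unrolled). The constants a, b are determined by the endpoint conditions.
With endpoint conditions z(0) = 1 and z(2π/3) = 12: from z(0) = b we get b = 1, and a·2π/3 + 1 = 12 gives a = 33/(2π), so
    z(θ) = (33/(2π)) θ + 1.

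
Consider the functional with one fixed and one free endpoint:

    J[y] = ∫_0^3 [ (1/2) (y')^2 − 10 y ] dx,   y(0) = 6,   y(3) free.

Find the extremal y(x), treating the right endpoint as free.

The Lagrangian L = (1/2) (y')^2 − 10 y gives
    ∂L/∂y = −10,   ∂L/∂y' = y'.
Euler-Lagrange: d/dx(y') − (−10) = 0, i.e. y'' + 10 = 0, so
    y(x) = −(10/2) x^2 + C1 x + C2.
Fixed left endpoint y(0) = 6 ⇒ C2 = 6.
The right endpoint x = 3 is free, so the natural (transversality) condition is ∂L/∂y' |_{x=3} = 0, i.e. y'(3) = 0.
Compute y'(x) = −10 x + C1, so y'(3) = −30 + C1 = 0 ⇒ C1 = 30.
Therefore the extremal is
    y(x) = −5 x^2 + 30 x + 6.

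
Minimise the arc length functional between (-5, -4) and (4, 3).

Arc-length functional: J[y] = ∫ sqrt(1 + (y')^2) dx.
Lagrangian L = sqrt(1 + (y')^2) has no explicit y dependence, so ∂L/∂y = 0 and the Euler-Lagrange equation gives
    d/dx( y' / sqrt(1 + (y')^2) ) = 0  ⇒  y' / sqrt(1 + (y')^2) = const.
Hence y' is constant, so y(x) is affine.
Fitting the endpoints (-5, -4) and (4, 3):
    slope m = (3 − (-4)) / (4 − (-5)) = 7/9,
    intercept c = (-4) − m·(-5) = -1/9.
Extremal: y(x) = (7/9) x - 1/9.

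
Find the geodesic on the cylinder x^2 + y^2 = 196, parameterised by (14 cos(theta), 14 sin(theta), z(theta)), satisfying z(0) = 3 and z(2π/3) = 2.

Parameterise the cylinder of radius R = 14 as
    r(θ) = (14 cos θ, 14 sin θ, z(θ)).
The arc-length element is
    ds = sqrt(196 + (dz/dθ)^2) dθ,
so the Lagrangian is L = sqrt(196 + z'^2).
L depends on z' only, not on z or θ, so ∂L/∂z = 0 and
    ∂L/∂z' = z' / sqrt(196 + z'^2).
The Euler-Lagrange equation gives
    d/dθ( z' / sqrt(196 + z'^2) ) = 0,
so z' is constant. Integrating once:
    z(θ) = a θ + b,
a helix on the cylinder (a straight line when the cylinder is unrolled). The constants a, b are determined by the endpoint conditions.
With endpoint conditions z(0) = 3 and z(2π/3) = 2: from z(0) = b we get b = 3, and a·2π/3 + 3 = 2 gives a = -3/(2π), so
    z(θ) = (-3/(2π)) θ + 3.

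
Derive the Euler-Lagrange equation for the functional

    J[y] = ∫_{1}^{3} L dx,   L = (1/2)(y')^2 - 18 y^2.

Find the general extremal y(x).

The Lagrangian is L = (1/2)(y')^2 - 18 y^2.
∂L/∂y = -36y.
∂L/∂y' = y'.
The Euler-Lagrange equation d/dx(∂L/∂y') − ∂L/∂y = 0 becomes:
    y'' + 36 y = 0
General solution: y(x) = A sin(6x) + B cos(6x), where A and B are arbitrary constants fixed by the endpoint conditions.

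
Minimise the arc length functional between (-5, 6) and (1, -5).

Arc-length functional: J[y] = ∫ sqrt(1 + (y')^2) dx.
Lagrangian L = sqrt(1 + (y')^2) has no explicit y dependence, so ∂L/∂y = 0 and the Euler-Lagrange equation gives
    d/dx( y' / sqrt(1 + (y')^2) ) = 0  ⇒  y' / sqrt(1 + (y')^2) = const.
Hence y' is constant, so y(x) is affine.
Fitting the endpoints (-5, 6) and (1, -5):
    slope m = ((-5) − 6) / (1 − (-5)) = -11/6,
    intercept c = 6 − m·(-5) = -19/6.
Extremal: y(x) = (-11/6) x - 19/6.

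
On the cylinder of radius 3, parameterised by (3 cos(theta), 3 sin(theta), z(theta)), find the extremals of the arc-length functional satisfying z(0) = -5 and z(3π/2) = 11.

Parameterise the cylinder of radius R = 3 as
    r(θ) = (3 cos θ, 3 sin θ, z(θ)).
The arc-length element is
    ds = sqrt(9 + (dz/dθ)^2) dθ,
so the Lagrangian is L = sqrt(9 + z'^2).
L depends on z' only, not on z or θ, so ∂L/∂z = 0 and
    ∂L/∂z' = z' / sqrt(9 + z'^2).
The Euler-Lagrange equation gives
    d/dθ( z' / sqrt(9 + z'^2) ) = 0,
so z' is constant. Integrating once:
    z(θ) = a θ + b,
a helix on the cylinder (a straight line when the cylinder is unrolled). The constants a, b are determined by the endpoint conditions.
With endpoint conditions z(0) = -5 and z(3π/2) = 11: from z(0) = b we get b = -5, and a·3π/2 + -5 = 11 gives a = 32/(3π), so
    z(θ) = (32/(3π)) θ − 5.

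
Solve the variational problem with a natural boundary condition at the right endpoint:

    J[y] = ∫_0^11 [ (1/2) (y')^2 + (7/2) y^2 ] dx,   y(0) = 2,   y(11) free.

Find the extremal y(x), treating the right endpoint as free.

The Lagrangian L = (1/2) (y')^2 + (7/2) y^2 gives
    ∂L/∂y = 7 y,   ∂L/∂y' = y'.
Euler-Lagrange: y'' − 7 y = 0.
With k = sqrt(7), the general solution is
    y(x) = A cosh(sqrt(7) x) + B sinh(sqrt(7) x).
Fixed left endpoint y(0) = 2 ⇒ A = 2.
The right endpoint x = 11 is free, so the natural (transversality) condition is ∂L/∂y' |_{x=11} = 0, i.e. y'(11) = 0.
Compute y'(x) = A k sinh(k x) + B k cosh(k x), so
    y'(11) = A k sinh(k·11) + B k cosh(k·11) = 0
    ⇒ B = −A tanh(k·11) = − 2 tanh(sqrt(7)·11).
Therefore the extremal is
    y(x) = 2 cosh(sqrt(7) x) − 2 tanh(sqrt(7)·11) sinh(sqrt(7) x).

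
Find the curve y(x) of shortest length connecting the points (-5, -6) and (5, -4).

Arc-length functional: J[y] = ∫ sqrt(1 + (y')^2) dx.
Lagrangian L = sqrt(1 + (y')^2) has no explicit y dependence, so ∂L/∂y = 0 and the Euler-Lagrange equation gives
    d/dx( y' / sqrt(1 + (y')^2) ) = 0  ⇒  y' / sqrt(1 + (y')^2) = const.
Hence y' is constant, so y(x) is affine.
Fitting the endpoints (-5, -6) and (5, -4):
    slope m = ((-4) − (-6)) / (5 − (-5)) = 1/5,
    intercept c = (-6) − m·(-5) = -5.
Extremal: y(x) = (1/5) x - 5.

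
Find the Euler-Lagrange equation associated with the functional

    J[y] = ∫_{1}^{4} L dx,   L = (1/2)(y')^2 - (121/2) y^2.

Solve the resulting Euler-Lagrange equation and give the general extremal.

The Lagrangian is L = (1/2)(y')^2 - (121/2) y^2.
∂L/∂y = -121y.
∂L/∂y' = y'.
The Euler-Lagrange equation d/dx(∂L/∂y') − ∂L/∂y = 0 becomes:
    y'' + 121 y = 0
General solution: y(x) = A sin(11x) + B cos(11x), where A and B are arbitrary constants fixed by the endpoint conditions.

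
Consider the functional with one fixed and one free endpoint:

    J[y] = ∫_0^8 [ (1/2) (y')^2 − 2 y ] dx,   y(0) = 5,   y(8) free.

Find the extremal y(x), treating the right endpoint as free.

The Lagrangian L = (1/2) (y')^2 − 2 y gives
    ∂L/∂y = −2,   ∂L/∂y' = y'.
Euler-Lagrange: d/dx(y') − (−2) = 0, i.e. y'' + 2 = 0, so
    y(x) = −(2/2) x^2 + C1 x + C2.
Fixed left endpoint y(0) = 5 ⇒ C2 = 5.
The right endpoint x = 8 is free, so the natural (transversality) condition is ∂L/∂y' |_{x=8} = 0, i.e. y'(8) = 0.
Compute y'(x) = −2 x + C1, so y'(8) = −16 + C1 = 0 ⇒ C1 = 16.
Therefore the extremal is
    y(x) = −x^2 + 16 x + 5.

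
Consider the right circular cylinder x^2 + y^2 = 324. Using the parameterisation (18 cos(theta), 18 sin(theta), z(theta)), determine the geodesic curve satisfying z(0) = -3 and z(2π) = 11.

Parameterise the cylinder of radius R = 18 as
    r(θ) = (18 cos θ, 18 sin θ, z(θ)).
The arc-length element is
    ds = sqrt(324 + (dz/dθ)^2) dθ,
so the Lagrangian is L = sqrt(324 + z'^2).
L depends on z' only, not on z or θ, so ∂L/∂z = 0 and
    ∂L/∂z' = z' / sqrt(324 + z'^2).
The Euler-Lagrange equation gives
    d/dθ( z' / sqrt(324 + z'^2) ) = 0,
so z' is constant. Integrating once:
    z(θ) = a θ + b,
a helix on the cylinder (a straight line when the cylinder is unrolled). The constants a, b are determined by the endpoint conditions.
With endpoint conditions z(0) = -3 and z(2π) = 11: from z(0) = b we get b = -3, and a·2π + -3 = 11 gives a = 7/π, so
    z(θ) = (7/π) θ − 3.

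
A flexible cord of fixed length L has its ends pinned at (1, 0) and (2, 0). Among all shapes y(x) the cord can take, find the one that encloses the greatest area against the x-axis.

Set up the augmented Lagrangian using a multiplier λ for the length constraint:
    F(y, y') = y − λ sqrt(1 + y'^2).
F has no explicit x dependence, so the Beltrami identity yields a first integral
    F − y' ∂F/∂y' = C.
Compute ∂F/∂y' = −λ y' / sqrt(1 + y'^2). Then
    y − λ sqrt(1 + y'^2) + λ y'^2 / sqrt(1 + y'^2) = C
    ⇒  y − λ / sqrt(1 + y'^2) = C.
Solving for y' and integrating gives
    (x − a)^2 + (y − b)^2 = λ^2,
a circular arc of radius λ. The constants a, b are determined by the endpoint conditions y(1) = y(2) = 0, and λ is fixed implicitly by the length constraint
    ∫_{1}^{2} sqrt(1 + y'^2) dx = L.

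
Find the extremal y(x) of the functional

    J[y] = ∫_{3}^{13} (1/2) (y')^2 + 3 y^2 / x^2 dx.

The Lagrangian is L = (1/2) (y')^2 + 3 y^2 / x^2.
Compute ∂L/∂y = 6y/x^2, ∂L/∂y' = y'.
The Euler-Lagrange equation d/dx(∂L/∂y') − ∂L/∂y = 0 reduces to
    y'' − 6/x^2 · y = 0  (x > 0).
Its general solution is
    y(x) = A x^3 + B x^(-2),
with A, B fixed by the endpoint conditions.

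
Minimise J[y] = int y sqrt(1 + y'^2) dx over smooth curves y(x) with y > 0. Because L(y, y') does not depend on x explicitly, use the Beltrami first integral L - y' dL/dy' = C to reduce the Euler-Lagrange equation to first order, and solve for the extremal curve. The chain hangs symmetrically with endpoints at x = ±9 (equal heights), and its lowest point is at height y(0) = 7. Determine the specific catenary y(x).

The Lagrangian L(y, y') = y sqrt(1 + y'^2) has no explicit x dependence, so the Beltrami identity applies:
    L − y' ∂L/∂y' = C.
Compute ∂L/∂y' = y · y' / sqrt(1 + y'^2). Then
    L − y' ∂L/∂y'
    = y sqrt(1 + y'^2) − y · y'^2 / sqrt(1 + y'^2)
    = y (1 + y'^2 − y'^2) / sqrt(1 + y'^2)
    = y / sqrt(1 + y'^2) = C.
Squaring gives y^2 = C^2 (1 + y'^2), i.e.
    y'^2 = y^2 / C^2 − 1.
Separating variables,
    dy / sqrt(y^2 − C^2) = dx / C,
and integrating gives arccosh(y / C) = (x − a)/C, so
    y(x) = C cosh((x − a)/C),
the catenary. The constants C and a are fixed by the two endpoint conditions (and, for the hanging-chain problem, the length constraint selects C).
Now fit the given data. The endpoints x = ±9 are symmetric at equal height, so the catenary is even about its minimum: a = 0 and y(x) = C cosh(x/C). The lowest point is y(0) = C cosh(0) = C, and we are told y(0) = 7, so C = 7. Therefore
    y(x) = 7 cosh(x/7),
and at the endpoints
    y(±9) = 7 cosh(9/7).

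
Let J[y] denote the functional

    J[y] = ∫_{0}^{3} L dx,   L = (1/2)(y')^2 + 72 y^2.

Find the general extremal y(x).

The Lagrangian is L = (1/2)(y')^2 + 72 y^2.
∂L/∂y = 144y.
∂L/∂y' = y'.
The Euler-Lagrange equation d/dx(∂L/∂y') − ∂L/∂y = 0 becomes:
    y'' - 144 y = 0
General solution: y(x) = A e^(12x) + B e^(-12x), where A and B are arbitrary constants fixed by the endpoint conditions.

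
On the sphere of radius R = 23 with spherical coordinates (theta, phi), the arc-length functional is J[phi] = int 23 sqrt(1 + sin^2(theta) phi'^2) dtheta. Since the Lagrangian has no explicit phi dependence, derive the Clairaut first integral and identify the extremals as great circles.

On the sphere of radius R = 23 with spherical coordinates (θ, φ), the induced metric is
    ds^2 = 529(dθ^2 + sin^2(θ) dφ^2).
Parameterise by θ; the arc-length functional is
    J[φ] = ∫ 23 sqrt(1 + sin^2(θ) (dφ/dθ)^2) dθ,
so L = 23 sqrt(1 + sin^2(θ) φ'^2). Compute
    ∂L/∂φ = 0  (L has no explicit φ dependence),
    ∂L/∂φ' = 23 sin^2(θ) φ' / sqrt(1 + sin^2(θ) φ'^2).
Since ∂L/∂φ = 0, the Euler-Lagrange equation
    d/dθ(∂L/∂φ') − ∂L/∂φ = 0
reduces to d/dθ(∂L/∂φ') = 0, i.e. the momentum conjugate to φ is conserved:
    23 sin^2(θ) φ' / sqrt(1 + sin^2(θ) φ'^2) = C.
The overall factor of 23 is constant, so dividing through gives Clairaut's relation sin^2(θ) φ' / sqrt(1 + sin^2(θ) φ'^2) = C' (with C' = C/23). Solving for φ' and integrating gives the great-circle family
    cot(θ) = A cos(φ − φ_0),
i.e. the intersection of the sphere with a plane through the origin. The two constants A and φ_0 (equivalently C and one phase) are fixed by the two endpoint conditions.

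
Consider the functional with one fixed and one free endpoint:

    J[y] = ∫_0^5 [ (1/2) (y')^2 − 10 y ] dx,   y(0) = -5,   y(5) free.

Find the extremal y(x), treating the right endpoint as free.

The Lagrangian L = (1/2) (y')^2 − 10 y gives
    ∂L/∂y = −10,   ∂L/∂y' = y'.
Euler-Lagrange: d/dx(y') − (−10) = 0, i.e. y'' + 10 = 0, so
    y(x) = −(10/2) x^2 + C1 x + C2.
Fixed left endpoint y(0) = -5 ⇒ C2 = -5.
The right endpoint x = 5 is free, so the natural (transversality) condition is ∂L/∂y' |_{x=5} = 0, i.e. y'(5) = 0.
Compute y'(x) = −10 x + C1, so y'(5) = −50 + C1 = 0 ⇒ C1 = 50.
Therefore the extremal is
    y(x) = −5 x^2 + 50 x − 5.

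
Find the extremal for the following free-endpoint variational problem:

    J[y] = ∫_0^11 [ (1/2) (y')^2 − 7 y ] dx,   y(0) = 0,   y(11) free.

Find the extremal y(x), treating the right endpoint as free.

The Lagrangian L = (1/2) (y')^2 − 7 y gives
    ∂L/∂y = −7,   ∂L/∂y' = y'.
Euler-Lagrange: d/dx(y') − (−7) = 0, i.e. y'' + 7 = 0, so
    y(x) = −(7/2) x^2 + C1 x + C2.
Fixed left endpoint y(0) = 0 ⇒ C2 = 0.
The right endpoint x = 11 is free, so the natural (transversality) condition is ∂L/∂y' |_{x=11} = 0, i.e. y'(11) = 0.
Compute y'(x) = −7 x + C1, so y'(11) = −77 + C1 = 0 ⇒ C1 = 77.
Therefore the extremal is
    y(x) = −(7/2) x^2 + 77 x.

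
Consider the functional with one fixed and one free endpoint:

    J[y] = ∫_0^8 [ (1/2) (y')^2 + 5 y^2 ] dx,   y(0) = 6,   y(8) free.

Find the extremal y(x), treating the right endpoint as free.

The Lagrangian L = (1/2) (y')^2 + 5 y^2 gives
    ∂L/∂y = 10 y,   ∂L/∂y' = y'.
Euler-Lagrange: y'' − 10 y = 0.
With k = sqrt(10), the general solution is
    y(x) = A cosh(sqrt(10) x) + B sinh(sqrt(10) x).
Fixed left endpoint y(0) = 6 ⇒ A = 6.
The right endpoint x = 8 is free, so the natural (transversality) condition is ∂L/∂y' |_{x=8} = 0, i.e. y'(8) = 0.
Compute y'(x) = A k sinh(k x) + B k cosh(k x), so
    y'(8) = A k sinh(k·8) + B k cosh(k·8) = 0
    ⇒ B = −A tanh(k·8) = − 6 tanh(sqrt(10)·8).
Therefore the extremal is
    y(x) = 6 cosh(sqrt(10) x) − 6 tanh(sqrt(10)·8) sinh(sqrt(10) x).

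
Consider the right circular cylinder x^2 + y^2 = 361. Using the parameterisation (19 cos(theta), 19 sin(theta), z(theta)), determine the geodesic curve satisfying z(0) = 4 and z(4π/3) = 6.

Parameterise the cylinder of radius R = 19 as
    r(θ) = (19 cos θ, 19 sin θ, z(θ)).
The arc-length element is
    ds = sqrt(361 + (dz/dθ)^2) dθ,
so the Lagrangian is L = sqrt(361 + z'^2).
L depends on z' only, not on z or θ, so ∂L/∂z = 0 and
    ∂L/∂z' = z' / sqrt(361 + z'^2).
The Euler-Lagrange equation gives
    d/dθ( z' / sqrt(361 + z'^2) ) = 0,
so z' is constant. Integrating once:
    z(θ) = a θ + b,
a helix on the cylinder (a straight line when the cylinder is unrolled). The constants a, b are determined by the endpoint conditions.
With endpoint conditions z(0) = 4 and z(4π/3) = 6: from z(0) = b we get b = 4, and a·4π/3 + 4 = 6 gives a = 3/(2π), so
    z(θ) = (3/(2π)) θ + 4.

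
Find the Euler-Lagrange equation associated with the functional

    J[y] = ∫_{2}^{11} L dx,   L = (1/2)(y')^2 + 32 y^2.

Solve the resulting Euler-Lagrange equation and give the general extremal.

The Lagrangian is L = (1/2)(y')^2 + 32 y^2.
∂L/∂y = 64y.
∂L/∂y' = y'.
The Euler-Lagrange equation d/dx(∂L/∂y') − ∂L/∂y = 0 becomes:
    y'' - 64 y = 0
General solution: y(x) = A e^(8x) + B e^(-8x), where A and B are arbitrary constants fixed by the endpoint conditions.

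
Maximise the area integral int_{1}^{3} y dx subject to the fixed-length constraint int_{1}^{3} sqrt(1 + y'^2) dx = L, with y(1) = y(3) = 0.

Set up the augmented Lagrangian using a multiplier λ for the length constraint:
    F(y, y') = y − λ sqrt(1 + y'^2).
F has no explicit x dependence, so the Beltrami identity yields a first integral
    F − y' ∂F/∂y' = C.
Compute ∂F/∂y' = −λ y' / sqrt(1 + y'^2). Then
    y − λ sqrt(1 + y'^2) + λ y'^2 / sqrt(1 + y'^2) = C
    ⇒  y − λ / sqrt(1 + y'^2) = C.
Solving for y' and integrating gives
    (x − a)^2 + (y − b)^2 = λ^2,
a circular arc of radius λ. The constants a, b are determined by the endpoint conditions y(1) = y(3) = 0, and λ is fixed implicitly by the length constraint
    ∫_{1}^{3} sqrt(1 + y'^2) dx = L.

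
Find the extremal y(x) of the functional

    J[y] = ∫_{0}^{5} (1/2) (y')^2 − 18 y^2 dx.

The Lagrangian is L = (1/2) (y')^2 − 18 y^2.
Compute ∂L/∂y = -36y, ∂L/∂y' = y'.
The Euler-Lagrange equation d/dx(∂L/∂y') − ∂L/∂y = 0 reduces to
    y'' + 36 y = 0.
Its general solution is
    y(x) = A sin(6x) + B cos(6x),
with A, B fixed by the endpoint conditions.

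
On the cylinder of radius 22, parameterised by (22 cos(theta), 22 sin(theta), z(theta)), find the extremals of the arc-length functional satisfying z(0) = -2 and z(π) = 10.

Parameterise the cylinder of radius R = 22 as
    r(θ) = (22 cos θ, 22 sin θ, z(θ)).
The arc-length element is
    ds = sqrt(484 + (dz/dθ)^2) dθ,
so the Lagrangian is L = sqrt(484 + z'^2).
L depends on z' only, not on z or θ, so ∂L/∂z = 0 and
    ∂L/∂z' = z' / sqrt(484 + z'^2).
The Euler-Lagrange equation gives
    d/dθ( z' / sqrt(484 + z'^2) ) = 0,
so z' is constant. Integrating once:
    z(θ) = a θ + b,
a helix on the cylinder (a straight line when the cylinder is unrolled). The constants a, b are determined by the endpoint conditions.
With endpoint conditions z(0) = -2 and z(π) = 10: from z(0) = b we get b = -2, and a·π + -2 = 10 gives a = 12/π, so
    z(θ) = (12/π) θ − 2.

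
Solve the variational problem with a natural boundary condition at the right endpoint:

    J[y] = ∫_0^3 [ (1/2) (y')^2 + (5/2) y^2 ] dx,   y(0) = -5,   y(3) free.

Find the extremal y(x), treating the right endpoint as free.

The Lagrangian L = (1/2) (y')^2 + (5/2) y^2 gives
    ∂L/∂y = 5 y,   ∂L/∂y' = y'.
Euler-Lagrange: y'' − 5 y = 0.
With k = sqrt(5), the general solution is
    y(x) = A cosh(sqrt(5) x) + B sinh(sqrt(5) x).
Fixed left endpoint y(0) = -5 ⇒ A = -5.
The right endpoint x = 3 is free, so the natural (transversality) condition is ∂L/∂y' |_{x=3} = 0, i.e. y'(3) = 0.
Compute y'(x) = A k sinh(k x) + B k cosh(k x), so
    y'(3) = A k sinh(k·3) + B k cosh(k·3) = 0
    ⇒ B = −A tanh(k·3) = 5 tanh(sqrt(5)·3).
Therefore the extremal is
    y(x) = −5 cosh(sqrt(5) x) + 5 tanh(sqrt(5)·3) sinh(sqrt(5) x).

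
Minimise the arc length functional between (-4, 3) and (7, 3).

Arc-length functional: J[y] = ∫ sqrt(1 + (y')^2) dx.
Lagrangian L = sqrt(1 + (y')^2) has no explicit y dependence, so ∂L/∂y = 0 and the Euler-Lagrange equation gives
    d/dx( y' / sqrt(1 + (y')^2) ) = 0  ⇒  y' / sqrt(1 + (y')^2) = const.
Hence y' is constant, so y(x) is affine.
Fitting the endpoints (-4, 3) and (7, 3):
    slope m = (3 − 3) / (7 − (-4)) = 0,
    intercept c = 3 − m·(-4) = 3.
Extremal: y(x) = 3.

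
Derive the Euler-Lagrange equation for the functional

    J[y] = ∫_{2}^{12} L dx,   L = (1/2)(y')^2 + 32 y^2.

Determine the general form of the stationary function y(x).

The Lagrangian is L = (1/2)(y')^2 + 32 y^2.
∂L/∂y = 64y.
∂L/∂y' = y'.
The Euler-Lagrange equation d/dx(∂L/∂y') − ∂L/∂y = 0 becomes:
    y'' - 64 y = 0
General solution: y(x) = A e^(8x) + B e^(-8x), where A and B are arbitrary constants fixed by the endpoint conditions.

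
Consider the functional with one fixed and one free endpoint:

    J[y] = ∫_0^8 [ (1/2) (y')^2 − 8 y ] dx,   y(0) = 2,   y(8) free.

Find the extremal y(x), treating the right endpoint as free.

The Lagrangian L = (1/2) (y')^2 − 8 y gives
    ∂L/∂y = −8,   ∂L/∂y' = y'.
Euler-Lagrange: d/dx(y') − (−8) = 0, i.e. y'' + 8 = 0, so
    y(x) = −(8/2) x^2 + C1 x + C2.
Fixed left endpoint y(0) = 2 ⇒ C2 = 2.
The right endpoint x = 8 is free, so the natural (transversality) condition is ∂L/∂y' |_{x=8} = 0, i.e. y'(8) = 0.
Compute y'(x) = −8 x + C1, so y'(8) = −64 + C1 = 0 ⇒ C1 = 64.
Therefore the extremal is
    y(x) = −4 x^2 + 64 x + 2.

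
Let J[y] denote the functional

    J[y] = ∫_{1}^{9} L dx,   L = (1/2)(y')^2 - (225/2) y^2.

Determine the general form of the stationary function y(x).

The Lagrangian is L = (1/2)(y')^2 - (225/2) y^2.
∂L/∂y = -225y.
∂L/∂y' = y'.
The Euler-Lagrange equation d/dx(∂L/∂y') − ∂L/∂y = 0 becomes:
    y'' + 225 y = 0
General solution: y(x) = A sin(15x) + B cos(15x), where A and B are arbitrary constants fixed by the endpoint conditions.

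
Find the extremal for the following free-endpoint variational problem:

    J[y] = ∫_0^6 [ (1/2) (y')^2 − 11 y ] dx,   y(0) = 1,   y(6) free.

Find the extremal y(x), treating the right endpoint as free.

The Lagrangian L = (1/2) (y')^2 − 11 y gives
    ∂L/∂y = −11,   ∂L/∂y' = y'.
Euler-Lagrange: d/dx(y') − (−11) = 0, i.e. y'' + 11 = 0, so
    y(x) = −(11/2) x^2 + C1 x + C2.
Fixed left endpoint y(0) = 1 ⇒ C2 = 1.
The right endpoint x = 6 is free, so the natural (transversality) condition is ∂L/∂y' |_{x=6} = 0, i.e. y'(6) = 0.
Compute y'(x) = −11 x + C1, so y'(6) = −66 + C1 = 0 ⇒ C1 = 66.
Therefore the extremal is
    y(x) = −(11/2) x^2 + 66 x + 1.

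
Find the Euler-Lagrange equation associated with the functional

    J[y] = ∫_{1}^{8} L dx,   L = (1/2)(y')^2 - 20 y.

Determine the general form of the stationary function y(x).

The Lagrangian is L = (1/2)(y')^2 - 20 y.
∂L/∂y = -20.
∂L/∂y' = y'.
The Euler-Lagrange equation d/dx(∂L/∂y') − ∂L/∂y = 0 becomes:
    y'' + 20 = 0
General solution: y(x) = -10 x^2 + A x + B, where A and B are arbitrary constants fixed by the endpoint conditions.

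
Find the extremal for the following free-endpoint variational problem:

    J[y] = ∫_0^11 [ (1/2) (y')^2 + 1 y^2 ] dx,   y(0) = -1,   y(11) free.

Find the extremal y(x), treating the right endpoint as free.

The Lagrangian L = (1/2) (y')^2 + 1 y^2 gives
    ∂L/∂y = 2 y,   ∂L/∂y' = y'.
Euler-Lagrange: y'' − 2 y = 0.
With k = sqrt(2), the general solution is
    y(x) = A cosh(sqrt(2) x) + B sinh(sqrt(2) x).
Fixed left endpoint y(0) = -1 ⇒ A = -1.
The right endpoint x = 11 is free, so the natural (transversality) condition is ∂L/∂y' |_{x=11} = 0, i.e. y'(11) = 0.
Compute y'(x) = A k sinh(k x) + B k cosh(k x), so
    y'(11) = A k sinh(k·11) + B k cosh(k·11) = 0
    ⇒ B = −A tanh(k·11) = tanh(sqrt(2)·11).
Therefore the extremal is
    y(x) = −cosh(sqrt(2) x) + tanh(sqrt(2)·11) sinh(sqrt(2) x).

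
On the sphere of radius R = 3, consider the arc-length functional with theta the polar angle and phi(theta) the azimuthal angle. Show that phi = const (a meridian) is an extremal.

On the sphere of radius R = 3 with spherical coordinates (θ, φ), the induced metric is
    ds^2 = 9(dθ^2 + sin^2(θ) dφ^2).
Using θ as the parameter, the arc-length functional becomes
    J[φ] = ∫ 3 sqrt(1 + sin^2(θ) (dφ/dθ)^2) dθ.
So L = 3 sqrt(1 + sin^2(θ) φ'^2). Compute
    ∂L/∂φ = 0  (L has no explicit φ dependence),
    ∂L/∂φ' = 3 sin^2(θ) φ' / sqrt(1 + sin^2(θ) φ'^2).
For the candidate φ(θ) = c (constant), φ' = 0, so ∂L/∂φ' evaluated along the candidate vanishes, and ∂L/∂φ is identically zero. Hence
    d/dθ(∂L/∂φ') − ∂L/∂φ = 0
is satisfied. Therefore meridians φ = const are extremals of arc length — they are geodesics on the sphere.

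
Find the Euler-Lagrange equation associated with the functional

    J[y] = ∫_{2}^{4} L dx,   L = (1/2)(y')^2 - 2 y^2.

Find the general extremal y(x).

The Lagrangian is L = (1/2)(y')^2 - 2 y^2.
∂L/∂y = -4y.
∂L/∂y' = y'.
The Euler-Lagrange equation d/dx(∂L/∂y') − ∂L/∂y = 0 becomes:
    y'' + 4 y = 0
General solution: y(x) = A sin(2x) + B cos(2x), where A and B are arbitrary constants fixed by the endpoint conditions.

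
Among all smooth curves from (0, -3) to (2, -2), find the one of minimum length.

Arc-length functional: J[y] = ∫ sqrt(1 + (y')^2) dx.
Lagrangian L = sqrt(1 + (y')^2) has no explicit y dependence, so ∂L/∂y = 0 and the Euler-Lagrange equation gives
    d/dx( y' / sqrt(1 + (y')^2) ) = 0  ⇒  y' / sqrt(1 + (y')^2) = const.
Hence y' is constant, so y(x) is affine.
Fitting the endpoints (0, -3) and (2, -2):
    slope m = ((-2) − (-3)) / (2 − 0) = 1/2,
    intercept c = (-3) − m·0 = -3.
Extremal: y(x) = (1/2) x - 3.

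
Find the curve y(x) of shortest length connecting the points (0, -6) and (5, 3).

Arc-length functional: J[y] = ∫ sqrt(1 + (y')^2) dx.
Lagrangian L = sqrt(1 + (y')^2) has no explicit y dependence, so ∂L/∂y = 0 and the Euler-Lagrange equation gives
    d/dx( y' / sqrt(1 + (y')^2) ) = 0  ⇒  y' / sqrt(1 + (y')^2) = const.
Hence y' is constant, so y(x) is affine.
Fitting the endpoints (0, -6) and (5, 3):
    slope m = (3 − (-6)) / (5 − 0) = 9/5,
    intercept c = (-6) − m·0 = -6.
Extremal: y(x) = (9/5) x - 6.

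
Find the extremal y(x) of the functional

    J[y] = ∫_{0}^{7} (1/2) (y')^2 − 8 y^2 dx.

The Lagrangian is L = (1/2) (y')^2 − 8 y^2.
Compute ∂L/∂y = -16y, ∂L/∂y' = y'.
The Euler-Lagrange equation d/dx(∂L/∂y') − ∂L/∂y = 0 reduces to
    y'' + 16 y = 0.
Its general solution is
    y(x) = A sin(4x) + B cos(4x),
with A, B fixed by the endpoint conditions.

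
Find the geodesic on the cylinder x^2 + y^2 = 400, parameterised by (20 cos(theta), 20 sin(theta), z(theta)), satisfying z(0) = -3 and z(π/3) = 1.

Parameterise the cylinder of radius R = 20 as
    r(θ) = (20 cos θ, 20 sin θ, z(θ)).
The arc-length element is
    ds = sqrt(400 + (dz/dθ)^2) dθ,
so the Lagrangian is L = sqrt(400 + z'^2).
L depends on z' only, not on z or θ, so ∂L/∂z = 0 and
    ∂L/∂z' = z' / sqrt(400 + z'^2).
The Euler-Lagrange equation gives
    d/dθ( z' / sqrt(400 + z'^2) ) = 0,
so z' is constant. Integrating once:
    z(θ) = a θ + b,
a helix on the cylinder (a straight line when the cylinder is unrolled). The constants a, b are determined by the endpoint conditions.
With endpoint conditions z(0) = -3 and z(π/3) = 1: from z(0) = b we get b = -3, and a·π/3 + -3 = 1 gives a = 12/π, so
    z(θ) = (12/π) θ − 3.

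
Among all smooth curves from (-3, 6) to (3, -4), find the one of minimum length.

Arc-length functional: J[y] = ∫ sqrt(1 + (y')^2) dx.
Lagrangian L = sqrt(1 + (y')^2) has no explicit y dependence, so ∂L/∂y = 0 and the Euler-Lagrange equation gives
    d/dx( y' / sqrt(1 + (y')^2) ) = 0  ⇒  y' / sqrt(1 + (y')^2) = const.
Hence y' is constant, so y(x) is affine.
Fitting the endpoints (-3, 6) and (3, -4):
    slope m = ((-4) − 6) / (3 − (-3)) = -5/3,
    intercept c = 6 − m·(-3) = 1.
Extremal: y(x) = (-5/3) x + 1.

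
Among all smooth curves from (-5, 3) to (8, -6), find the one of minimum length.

Arc-length functional: J[y] = ∫ sqrt(1 + (y')^2) dx.
Lagrangian L = sqrt(1 + (y')^2) has no explicit y dependence, so ∂L/∂y = 0 and the Euler-Lagrange equation gives
    d/dx( y' / sqrt(1 + (y')^2) ) = 0  ⇒  y' / sqrt(1 + (y')^2) = const.
Hence y' is constant, so y(x) is affine.
Fitting the endpoints (-5, 3) and (8, -6):
    slope m = ((-6) − 3) / (8 − (-5)) = -9/13,
    intercept c = 3 − m·(-5) = -6/13.
Extremal: y(x) = (-9/13) x - 6/13.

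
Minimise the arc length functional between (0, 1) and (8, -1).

Arc-length functional: J[y] = ∫ sqrt(1 + (y')^2) dx.
Lagrangian L = sqrt(1 + (y')^2) has no explicit y dependence, so ∂L/∂y = 0 and the Euler-Lagrange equation gives
    d/dx( y' / sqrt(1 + (y')^2) ) = 0  ⇒  y' / sqrt(1 + (y')^2) = const.
Hence y' is constant, so y(x) is affine.
Fitting the endpoints (0, 1) and (8, -1):
    slope m = ((-1) − 1) / (8 − 0) = -1/4,
    intercept c = 1 − m·0 = 1.
Extremal: y(x) = (-1/4) x + 1.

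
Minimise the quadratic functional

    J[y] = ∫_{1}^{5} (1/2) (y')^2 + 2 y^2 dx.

The Lagrangian is L = (1/2) (y')^2 + 2 y^2.
Compute ∂L/∂y = 4y, ∂L/∂y' = y'.
The Euler-Lagrange equation d/dx(∂L/∂y') − ∂L/∂y = 0 reduces to
    y'' − 4 y = 0.
Its general solution is
    y(x) = A e^(2x) + B e^(−2x),
with A, B fixed by the endpoint conditions.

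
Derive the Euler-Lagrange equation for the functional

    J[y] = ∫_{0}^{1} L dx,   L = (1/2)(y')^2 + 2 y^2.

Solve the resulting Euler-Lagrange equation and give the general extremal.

The Lagrangian is L = (1/2)(y')^2 + 2 y^2.
∂L/∂y = 4y.
∂L/∂y' = y'.
The Euler-Lagrange equation d/dx(∂L/∂y') − ∂L/∂y = 0 becomes:
    y'' - 4 y = 0
General solution: y(x) = A e^(2x) + B e^(-2x), where A and B are arbitrary constants fixed by the endpoint conditions.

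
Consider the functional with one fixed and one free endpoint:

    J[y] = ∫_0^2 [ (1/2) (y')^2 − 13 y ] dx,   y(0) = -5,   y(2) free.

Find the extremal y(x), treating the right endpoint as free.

The Lagrangian L = (1/2) (y')^2 − 13 y gives
    ∂L/∂y = −13,   ∂L/∂y' = y'.
Euler-Lagrange: d/dx(y') − (−13) = 0, i.e. y'' + 13 = 0, so
    y(x) = −(13/2) x^2 + C1 x + C2.
Fixed left endpoint y(0) = -5 ⇒ C2 = -5.
The right endpoint x = 2 is free, so the natural (transversality) condition is ∂L/∂y' |_{x=2} = 0, i.e. y'(2) = 0.
Compute y'(x) = −13 x + C1, so y'(2) = −26 + C1 = 0 ⇒ C1 = 26.
Therefore the extremal is
    y(x) = −(13/2) x^2 + 26 x − 5.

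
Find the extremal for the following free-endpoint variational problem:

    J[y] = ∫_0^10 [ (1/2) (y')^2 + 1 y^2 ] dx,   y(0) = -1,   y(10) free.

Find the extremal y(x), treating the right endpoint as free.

The Lagrangian L = (1/2) (y')^2 + 1 y^2 gives
    ∂L/∂y = 2 y,   ∂L/∂y' = y'.
Euler-Lagrange: y'' − 2 y = 0.
With k = sqrt(2), the general solution is
    y(x) = A cosh(sqrt(2) x) + B sinh(sqrt(2) x).
Fixed left endpoint y(0) = -1 ⇒ A = -1.
The right endpoint x = 10 is free, so the natural (transversality) condition is ∂L/∂y' |_{x=10} = 0, i.e. y'(10) = 0.
Compute y'(x) = A k sinh(k x) + B k cosh(k x), so
    y'(10) = A k sinh(k·10) + B k cosh(k·10) = 0
    ⇒ B = −A tanh(k·10) = tanh(sqrt(2)·10).
Therefore the extremal is
    y(x) = −cosh(sqrt(2) x) + tanh(sqrt(2)·10) sinh(sqrt(2) x).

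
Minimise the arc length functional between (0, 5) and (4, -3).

Arc-length functional: J[y] = ∫ sqrt(1 + (y')^2) dx.
Lagrangian L = sqrt(1 + (y')^2) has no explicit y dependence, so ∂L/∂y = 0 and the Euler-Lagrange equation gives
    d/dx( y' / sqrt(1 + (y')^2) ) = 0  ⇒  y' / sqrt(1 + (y')^2) = const.
Hence y' is constant, so y(x) is affine.
Fitting the endpoints (0, 5) and (4, -3):
    slope m = ((-3) − 5) / (4 − 0) = -2,
    intercept c = 5 − m·0 = 5.
Extremal: y(x) = -2 x + 5.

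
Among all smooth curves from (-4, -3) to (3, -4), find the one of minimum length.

Arc-length functional: J[y] = ∫ sqrt(1 + (y')^2) dx.
Lagrangian L = sqrt(1 + (y')^2) has no explicit y dependence, so ∂L/∂y = 0 and the Euler-Lagrange equation gives
    d/dx( y' / sqrt(1 + (y')^2) ) = 0  ⇒  y' / sqrt(1 + (y')^2) = const.
Hence y' is constant, so y(x) is affine.
Fitting the endpoints (-4, -3) and (3, -4):
    slope m = ((-4) − (-3)) / (3 − (-4)) = -1/7,
    intercept c = (-3) − m·(-4) = -25/7.
Extremal: y(x) = (-1/7) x - 25/7.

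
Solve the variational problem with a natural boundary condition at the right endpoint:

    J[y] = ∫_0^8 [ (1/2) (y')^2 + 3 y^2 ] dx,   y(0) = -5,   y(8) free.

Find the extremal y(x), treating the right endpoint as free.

The Lagrangian L = (1/2) (y')^2 + 3 y^2 gives
    ∂L/∂y = 6 y,   ∂L/∂y' = y'.
Euler-Lagrange: y'' − 6 y = 0.
With k = sqrt(6), the general solution is
    y(x) = A cosh(sqrt(6) x) + B sinh(sqrt(6) x).
Fixed left endpoint y(0) = -5 ⇒ A = -5.
The right endpoint x = 8 is free, so the natural (transversality) condition is ∂L/∂y' |_{x=8} = 0, i.e. y'(8) = 0.
Compute y'(x) = A k sinh(k x) + B k cosh(k x), so
    y'(8) = A k sinh(k·8) + B k cosh(k·8) = 0
    ⇒ B = −A tanh(k·8) = 5 tanh(sqrt(6)·8).
Therefore the extremal is
    y(x) = −5 cosh(sqrt(6) x) + 5 tanh(sqrt(6)·8) sinh(sqrt(6) x).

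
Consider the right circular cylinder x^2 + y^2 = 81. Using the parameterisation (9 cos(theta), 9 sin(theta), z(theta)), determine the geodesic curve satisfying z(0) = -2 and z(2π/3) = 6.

Parameterise the cylinder of radius R = 9 as
    r(θ) = (9 cos θ, 9 sin θ, z(θ)).
The arc-length element is
    ds = sqrt(81 + (dz/dθ)^2) dθ,
so the Lagrangian is L = sqrt(81 + z'^2).
L depends on z' only, not on z or θ, so ∂L/∂z = 0 and
    ∂L/∂z' = z' / sqrt(81 + z'^2).
The Euler-Lagrange equation gives
    d/dθ( z' / sqrt(81 + z'^2) ) = 0,
so z' is constant. Integrating once:
    z(θ) = a θ + b,
a helix on the cylinder (a straight line when the cylinder is unrolled). The constants a, b are determined by the endpoint conditions.
With endpoint conditions z(0) = -2 and z(2π/3) = 6: from z(0) = b we get b = -2, and a·2π/3 + -2 = 6 gives a = 12/π, so
    z(θ) = (12/π) θ − 2.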